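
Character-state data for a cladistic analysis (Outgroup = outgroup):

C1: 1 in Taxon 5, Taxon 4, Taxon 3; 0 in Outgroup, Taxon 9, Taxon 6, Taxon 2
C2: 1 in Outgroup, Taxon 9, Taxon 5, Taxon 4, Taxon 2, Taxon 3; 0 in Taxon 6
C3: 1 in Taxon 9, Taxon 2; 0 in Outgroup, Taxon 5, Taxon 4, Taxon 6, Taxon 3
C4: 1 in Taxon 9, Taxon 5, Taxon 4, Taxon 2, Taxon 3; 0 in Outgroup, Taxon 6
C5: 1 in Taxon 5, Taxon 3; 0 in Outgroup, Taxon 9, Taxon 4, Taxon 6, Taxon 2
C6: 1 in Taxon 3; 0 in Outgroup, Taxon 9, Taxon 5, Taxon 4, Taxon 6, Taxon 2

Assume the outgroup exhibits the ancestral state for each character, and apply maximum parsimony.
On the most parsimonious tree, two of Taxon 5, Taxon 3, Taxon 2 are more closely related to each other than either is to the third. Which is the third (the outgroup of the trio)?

Taxon 2

Character polarity is set by the outgroup: the derived state is whichever differs from the outgroup's state, so for C2 the derived state is '0', and for the remaining characters it is '1'.
C1: derived state '1' in Taxon 3, Taxon 4, and Taxon 5 only — synapomorphy for {Taxon 3, Taxon 4, Taxon 5}.
C2: derived state '0' in Taxon 6 only — an autapomorphy, so it tells us nothing about relationships among taxa.
C3: derived state '1' in Taxon 2 and Taxon 9 only — synapomorphy for {Taxon 2, Taxon 9}.
C4: derived state '1' in Taxon 2, Taxon 3, Taxon 4, Taxon 5, and Taxon 9 only — synapomorphy for {Taxon 2, Taxon 3, Taxon 4, Taxon 5, Taxon 9}.
C5: derived state '1' in Taxon 3 and Taxon 5 only — synapomorphy for {Taxon 3, Taxon 5}.
C6: derived state '1' in Taxon 3 only — an autapomorphy, so it tells us nothing about relationships among taxa.
Most parsimonious ingroup topology: (((Taxon 9,Taxon 2),((Taxon 5,Taxon 3),Taxon 4)),Taxon 6).
Taxon 5 and Taxon 3 share a more recent common ancestor with each other than either does with Taxon 2, so Taxon 2 is the least closely related of the three.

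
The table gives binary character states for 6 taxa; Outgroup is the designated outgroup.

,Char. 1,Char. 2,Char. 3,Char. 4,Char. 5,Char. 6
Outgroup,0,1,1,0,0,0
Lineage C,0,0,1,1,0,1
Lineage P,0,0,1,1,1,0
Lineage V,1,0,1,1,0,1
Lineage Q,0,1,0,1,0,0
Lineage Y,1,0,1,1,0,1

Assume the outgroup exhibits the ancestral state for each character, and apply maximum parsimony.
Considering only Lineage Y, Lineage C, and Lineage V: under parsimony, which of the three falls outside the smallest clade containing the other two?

Lineage C

Character polarity is set by the outgroup: the derived state is whichever differs from the outgroup's state, so for Char. 2, Char. 3 the derived state is '0', and for the remaining characters it is '1'.
Char. 1: derived state '1' in Lineage V and Lineage Y only — synapomorphy for {Lineage V, Lineage Y}.
Char. 2 (derived state '0') is shared by Lineage C, Lineage P, Lineage V, and Lineage Y — a synapomorphy uniting that clade.
Char. 3 (derived state '0') is unique to Lineage Q (autapomorphy; uninformative for grouping).
All ingroup taxa share the derived state '1' for Char. 4; it defines the ingroup but does not resolve relationships within it.
Char. 5 (derived state '1') is unique to Lineage P (autapomorphy; uninformative for grouping).
Char. 6: derived state '1' in Lineage C, Lineage V, and Lineage Y only — synapomorphy for {Lineage C, Lineage V, Lineage Y}.
Most parsimonious ingroup topology: (((Lineage C,(Lineage V,Lineage Y)),Lineage P),Lineage Q).
Lineage V and Lineage Y share a more recent common ancestor with each other than either does with Lineage C, so Lineage C is the least closely related of the three.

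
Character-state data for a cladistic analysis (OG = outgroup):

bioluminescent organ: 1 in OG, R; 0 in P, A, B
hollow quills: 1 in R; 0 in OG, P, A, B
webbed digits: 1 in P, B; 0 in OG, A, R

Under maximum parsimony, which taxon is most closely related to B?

P

Character polarity is set by the outgroup: the derived state is whichever differs from the outgroup's state, so for bioluminescent organ the derived state is '0', and for the remaining characters it is '1'.
Only A, B, and P show the derived state '0' for bioluminescent organ, supporting them as a clade.
hollow quills (derived state '1') is unique to R (autapomorphy; uninformative for grouping).
webbed digits (derived state '1') is shared by B and P — a synapomorphy uniting that clade.
Most parsimonious ingroup topology: (((P,B),A),R).
B and P form a cherry on this tree, so they are sister taxa.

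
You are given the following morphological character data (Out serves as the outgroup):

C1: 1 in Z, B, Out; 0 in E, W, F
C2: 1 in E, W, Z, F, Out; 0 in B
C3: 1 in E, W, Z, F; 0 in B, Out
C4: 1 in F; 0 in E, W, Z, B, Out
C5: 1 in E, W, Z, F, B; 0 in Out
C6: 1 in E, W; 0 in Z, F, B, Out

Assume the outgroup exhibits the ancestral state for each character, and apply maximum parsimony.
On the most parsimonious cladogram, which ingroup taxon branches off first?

Character polarity is set by the outgroup: the derived state is whichever differs from the outgroup's state, so for C1, C2 the derived state is '0', and for the remaining characters it is '1'.
Only E, F, and W show the derived state '0' for C1, supporting them as a clade.
C2 (derived state '0') is unique to B (autapomorphy; uninformative for grouping).
C3 (derived state '1') is shared by E, F, W, and Z — a synapomorphy uniting that clade.
C4: derived state '1' in F only — an autapomorphy, so it tells us nothing about relationships among taxa.
C5 (derived state '1') is shared by all ingroup taxa — unites the whole ingroup.
Only E and W show the derived state '1' for C6, supporting them as a clade.
Most parsimonious ingroup topology: ((Z,((W,E),F)),B).
B is sister to the clade containing all other ingroup taxa, so it is the earliest-diverging (most basal) ingroup lineage.

B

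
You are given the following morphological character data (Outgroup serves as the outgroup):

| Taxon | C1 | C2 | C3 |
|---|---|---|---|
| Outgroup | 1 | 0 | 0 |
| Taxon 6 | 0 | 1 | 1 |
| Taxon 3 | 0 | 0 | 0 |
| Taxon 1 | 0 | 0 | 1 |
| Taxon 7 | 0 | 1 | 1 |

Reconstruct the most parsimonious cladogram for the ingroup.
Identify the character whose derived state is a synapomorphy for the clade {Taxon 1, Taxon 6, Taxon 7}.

Character polarity is set by the outgroup: the derived state is whichever differs from the outgroup's state, so for C1 the derived state is '0', and for the remaining characters it is '1'.
C1 (derived state '0') is shared by all ingroup taxa — unites the whole ingroup.
C2: derived state '1' in Taxon 6 and Taxon 7 only — synapomorphy for {Taxon 6, Taxon 7}.
C3 (derived state '1') is shared by Taxon 1, Taxon 6, and Taxon 7 — a synapomorphy uniting that clade.
Most parsimonious ingroup topology: (((Taxon 6,Taxon 7),Taxon 1),Taxon 3).
The clade {Taxon 1, Taxon 6, Taxon 7} is supported by C3: its derived state '1' occurs in exactly those taxa and in no other taxon (including the outgroup).

C3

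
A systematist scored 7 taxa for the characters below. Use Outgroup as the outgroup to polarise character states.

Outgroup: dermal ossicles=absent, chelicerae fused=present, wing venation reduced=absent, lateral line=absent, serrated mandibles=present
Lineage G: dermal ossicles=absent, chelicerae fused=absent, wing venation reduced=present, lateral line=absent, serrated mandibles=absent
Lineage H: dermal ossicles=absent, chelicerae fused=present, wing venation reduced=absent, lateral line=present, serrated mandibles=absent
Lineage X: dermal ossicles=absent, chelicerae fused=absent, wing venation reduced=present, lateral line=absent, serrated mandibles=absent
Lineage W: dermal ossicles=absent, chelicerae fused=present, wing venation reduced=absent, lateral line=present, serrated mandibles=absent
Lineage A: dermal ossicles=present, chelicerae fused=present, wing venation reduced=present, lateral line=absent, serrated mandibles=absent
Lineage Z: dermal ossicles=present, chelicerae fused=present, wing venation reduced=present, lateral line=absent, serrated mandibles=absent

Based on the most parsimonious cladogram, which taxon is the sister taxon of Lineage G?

Lineage X

Character polarity is set by the outgroup: the derived state is whichever differs from the outgroup's state, so for chelicerae fused, serrated mandibles the derived state is 'absent', and for the remaining characters it is 'present'.
dermal ossicles (derived state 'present') is shared by Lineage A and Lineage Z — a synapomorphy uniting that clade.
chelicerae fused (derived state 'absent') is shared by Lineage G and Lineage X — a synapomorphy uniting that clade.
wing venation reduced: derived state 'present' in Lineage A, Lineage G, Lineage X, and Lineage Z only — synapomorphy for {Lineage A, Lineage G, Lineage X, Lineage Z}.
Only Lineage H and Lineage W show the derived state 'present' for lateral line, supporting them as a clade.
serrated mandibles (derived state 'absent') is shared by all ingroup taxa — unites the whole ingroup.
Most parsimonious ingroup topology: (((Lineage G,Lineage X),(Lineage A,Lineage Z)),(Lineage H,Lineage W)).
Lineage G and Lineage X form a cherry on this tree, so they are sister taxa.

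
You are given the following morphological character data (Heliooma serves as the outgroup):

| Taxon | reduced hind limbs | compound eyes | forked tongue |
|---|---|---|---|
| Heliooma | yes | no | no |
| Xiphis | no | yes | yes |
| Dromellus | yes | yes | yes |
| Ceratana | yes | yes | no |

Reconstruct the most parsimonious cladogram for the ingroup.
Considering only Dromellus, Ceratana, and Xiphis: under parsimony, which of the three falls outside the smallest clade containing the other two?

Ceratana

Character polarity is set by the outgroup: the derived state is whichever differs from the outgroup's state, so for reduced hind limbs the derived state is 'no', and for the remaining characters it is 'yes'.
reduced hind limbs (derived state 'no') is unique to Xiphis (autapomorphy; uninformative for grouping).
compound eyes (derived state 'yes') is shared by all ingroup taxa — unites the whole ingroup.
forked tongue (derived state 'yes') is shared by Dromellus and Xiphis — a synapomorphy uniting that clade.
Most parsimonious ingroup topology: ((Xiphis,Dromellus),Ceratana).
Xiphis and Dromellus share a more recent common ancestor with each other than either does with Ceratana, so Ceratana is the least closely related of the three.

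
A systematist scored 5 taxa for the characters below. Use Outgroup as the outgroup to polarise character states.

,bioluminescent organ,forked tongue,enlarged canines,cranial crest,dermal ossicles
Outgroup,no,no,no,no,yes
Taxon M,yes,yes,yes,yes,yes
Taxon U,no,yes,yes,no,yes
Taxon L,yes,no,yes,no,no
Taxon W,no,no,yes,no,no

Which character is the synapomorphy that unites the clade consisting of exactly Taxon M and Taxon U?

forked tongue

Character polarity is set by the outgroup: the derived state is whichever differs from the outgroup's state, so for dermal ossicles the derived state is 'no', and for the remaining characters it is 'yes'.
bioluminescent organ (state 'yes') occurs in Taxon L and Taxon M but conflicts with the nesting implied by the other characters — most parsimoniously interpreted as homoplasy.
forked tongue (derived state 'yes') is shared by Taxon M and Taxon U — a synapomorphy uniting that clade.
enlarged canines (derived state 'yes') is shared by all ingroup taxa — unites the whole ingroup.
cranial crest (derived state 'yes') is unique to Taxon M (autapomorphy; uninformative for grouping).
dermal ossicles: derived state 'no' in Taxon L and Taxon W only — synapomorphy for {Taxon L, Taxon W}.
Most parsimonious ingroup topology: ((Taxon M,Taxon U),(Taxon L,Taxon W)).
The clade {Taxon M, Taxon U} is supported by forked tongue: its derived state 'yes' occurs in exactly those taxa and in no other taxon (including the outgroup).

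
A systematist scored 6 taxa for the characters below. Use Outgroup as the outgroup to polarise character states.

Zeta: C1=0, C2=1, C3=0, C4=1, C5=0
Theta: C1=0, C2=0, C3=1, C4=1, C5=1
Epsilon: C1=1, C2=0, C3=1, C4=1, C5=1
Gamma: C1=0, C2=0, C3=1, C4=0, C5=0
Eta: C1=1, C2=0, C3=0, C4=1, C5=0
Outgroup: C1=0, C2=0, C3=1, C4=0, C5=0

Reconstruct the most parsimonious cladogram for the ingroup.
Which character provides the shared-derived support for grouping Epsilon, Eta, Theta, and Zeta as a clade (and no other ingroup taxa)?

Character polarity is set by the outgroup: the derived state is whichever differs from the outgroup's state, so for C3 the derived state is '0', and for the remaining characters it is '1'.
C1 groups Epsilon and Eta, which is incompatible with the clades supported by the remaining characters; treating it as convergent (homoplasy) costs fewer steps than any alternative tree.
C2 (derived state '1') is unique to Zeta (autapomorphy; uninformative for grouping).
Only Eta and Zeta show the derived state '0' for C3, supporting them as a clade.
Only Epsilon, Eta, Theta, and Zeta show the derived state '1' for C4, supporting them as a clade.
Only Epsilon and Theta show the derived state '1' for C5, supporting them as a clade.
Most parsimonious ingroup topology: (((Theta,Epsilon),(Zeta,Eta)),Gamma).
The clade {Epsilon, Eta, Theta, Zeta} is supported by C4: its derived state '1' occurs in exactly those taxa and in no other taxon (including the outgroup).

C4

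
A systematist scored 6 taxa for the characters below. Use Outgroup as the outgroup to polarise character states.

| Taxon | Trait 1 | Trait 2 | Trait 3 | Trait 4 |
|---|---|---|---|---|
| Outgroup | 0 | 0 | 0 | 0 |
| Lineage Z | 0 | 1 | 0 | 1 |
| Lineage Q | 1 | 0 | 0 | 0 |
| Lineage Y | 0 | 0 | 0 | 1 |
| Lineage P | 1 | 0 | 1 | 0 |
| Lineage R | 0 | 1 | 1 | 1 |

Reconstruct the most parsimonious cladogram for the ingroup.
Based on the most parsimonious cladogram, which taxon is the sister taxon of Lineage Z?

The outgroup has state '0' for every character, so '1' is the derived state throughout.
Trait 1: derived state '1' in Lineage P and Lineage Q only — synapomorphy for {Lineage P, Lineage Q}.
Trait 2: derived state '1' in Lineage R and Lineage Z only — synapomorphy for {Lineage R, Lineage Z}.
Trait 3 groups Lineage P and Lineage R, which is incompatible with the clades supported by the remaining characters; treating it as convergent (homoplasy) costs fewer steps than any alternative tree.
Only Lineage R, Lineage Y, and Lineage Z show the derived state '1' for Trait 4, supporting them as a clade.
Most parsimonious ingroup topology: (((Lineage Z,Lineage R),Lineage Y),(Lineage Q,Lineage P)).
Lineage Z and Lineage R form a cherry on this tree, so they are sister taxa.

Lineage R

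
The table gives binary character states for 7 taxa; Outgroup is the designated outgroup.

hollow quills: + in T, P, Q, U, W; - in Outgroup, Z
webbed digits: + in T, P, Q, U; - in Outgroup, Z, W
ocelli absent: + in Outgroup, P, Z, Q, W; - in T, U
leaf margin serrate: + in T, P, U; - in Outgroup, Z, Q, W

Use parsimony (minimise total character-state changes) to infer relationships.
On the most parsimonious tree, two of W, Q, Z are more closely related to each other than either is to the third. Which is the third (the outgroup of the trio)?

Z

Character polarity is set by the outgroup: the derived state is whichever differs from the outgroup's state, so for ocelli absent the derived state is '-', and for the remaining characters it is '+'.
hollow quills (derived state '+') is shared by P, Q, T, U, and W — a synapomorphy uniting that clade.
Only P, Q, T, and U show the derived state '+' for webbed digits, supporting them as a clade.
ocelli absent (derived state '-') is shared by T and U — a synapomorphy uniting that clade.
leaf margin serrate: derived state '+' in P, T, and U only — synapomorphy for {P, T, U}.
Most parsimonious ingroup topology: (((((T,U),P),Q),W),Z).
Q and W share a more recent common ancestor with each other than either does with Z, so Z is the least closely related of the three.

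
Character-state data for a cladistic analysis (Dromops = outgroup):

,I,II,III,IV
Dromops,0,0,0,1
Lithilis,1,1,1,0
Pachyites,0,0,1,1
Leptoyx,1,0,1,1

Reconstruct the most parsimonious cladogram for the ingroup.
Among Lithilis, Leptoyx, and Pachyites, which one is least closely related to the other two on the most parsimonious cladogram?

Pachyites

Character polarity is set by the outgroup: the derived state is whichever differs from the outgroup's state, so for IV the derived state is '0', and for the remaining characters it is '1'.
I: derived state '1' in Leptoyx and Lithilis only — synapomorphy for {Leptoyx, Lithilis}.
II (derived state '1') is unique to Lithilis (autapomorphy; uninformative for grouping).
III (derived state '1') is shared by all ingroup taxa — unites the whole ingroup.
IV (derived state '0') is unique to Lithilis (autapomorphy; uninformative for grouping).
Most parsimonious ingroup topology: ((Lithilis,Leptoyx),Pachyites).
Lithilis and Leptoyx share a more recent common ancestor with each other than either does with Pachyites, so Pachyites is the least closely related of the three.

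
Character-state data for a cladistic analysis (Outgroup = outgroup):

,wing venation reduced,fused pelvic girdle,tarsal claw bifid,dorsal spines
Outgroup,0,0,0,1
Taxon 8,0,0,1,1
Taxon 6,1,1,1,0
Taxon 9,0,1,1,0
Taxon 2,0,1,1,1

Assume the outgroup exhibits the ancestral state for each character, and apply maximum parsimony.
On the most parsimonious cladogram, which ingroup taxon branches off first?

Taxon 8

Character polarity is set by the outgroup: the derived state is whichever differs from the outgroup's state, so for dorsal spines the derived state is '0', and for the remaining characters it is '1'.
wing venation reduced (derived state '1') is unique to Taxon 6 (autapomorphy; uninformative for grouping).
fused pelvic girdle: derived state '1' in Taxon 2, Taxon 6, and Taxon 9 only — synapomorphy for {Taxon 2, Taxon 6, Taxon 9}.
All ingroup taxa share the derived state '1' for tarsal claw bifid; it defines the ingroup but does not resolve relationships within it.
dorsal spines (derived state '0') is shared by Taxon 6 and Taxon 9 — a synapomorphy uniting that clade.
Most parsimonious ingroup topology: (Taxon 8,((Taxon 6,Taxon 9),Taxon 2)).
Taxon 8 is sister to the clade containing all other ingroup taxa, so it is the earliest-diverging (most basal) ingroup lineage.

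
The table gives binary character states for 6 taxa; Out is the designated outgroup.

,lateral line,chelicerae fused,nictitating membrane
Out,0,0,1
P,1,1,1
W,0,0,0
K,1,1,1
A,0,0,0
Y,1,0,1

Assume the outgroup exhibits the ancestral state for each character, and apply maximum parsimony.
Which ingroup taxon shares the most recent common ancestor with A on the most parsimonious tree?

W

Character polarity is set by the outgroup: the derived state is whichever differs from the outgroup's state, so for nictitating membrane the derived state is '0', and for the remaining characters it is '1'.
Only K, P, and Y show the derived state '1' for lateral line, supporting them as a clade.
chelicerae fused (derived state '1') is shared by K and P — a synapomorphy uniting that clade.
Only A and W show the derived state '0' for nictitating membrane, supporting them as a clade.
Most parsimonious ingroup topology: ((Y,(P,K)),(W,A)).
A and W form a cherry on this tree, so they are sister taxa.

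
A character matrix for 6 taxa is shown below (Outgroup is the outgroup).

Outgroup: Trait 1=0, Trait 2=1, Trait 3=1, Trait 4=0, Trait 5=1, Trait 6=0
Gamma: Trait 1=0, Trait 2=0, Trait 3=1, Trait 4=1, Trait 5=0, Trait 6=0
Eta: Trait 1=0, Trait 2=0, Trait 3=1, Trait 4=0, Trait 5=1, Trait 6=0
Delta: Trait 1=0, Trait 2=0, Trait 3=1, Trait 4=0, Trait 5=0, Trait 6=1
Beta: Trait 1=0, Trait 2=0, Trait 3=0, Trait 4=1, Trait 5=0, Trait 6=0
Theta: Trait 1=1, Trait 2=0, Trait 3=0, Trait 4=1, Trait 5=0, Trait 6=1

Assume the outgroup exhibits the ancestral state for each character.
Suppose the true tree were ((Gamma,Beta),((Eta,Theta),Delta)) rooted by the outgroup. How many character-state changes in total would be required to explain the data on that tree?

10

Map each character onto ((Gamma,Beta),((Eta,Theta),Delta)) (rooted by Outgroup) and count the minimum state changes it requires (Fitch parsimony):
Trait 1: 1; Trait 2: 1; Trait 3: 2; Trait 4: 2; Trait 5: 2; Trait 6: 2.
Total tree length = 10.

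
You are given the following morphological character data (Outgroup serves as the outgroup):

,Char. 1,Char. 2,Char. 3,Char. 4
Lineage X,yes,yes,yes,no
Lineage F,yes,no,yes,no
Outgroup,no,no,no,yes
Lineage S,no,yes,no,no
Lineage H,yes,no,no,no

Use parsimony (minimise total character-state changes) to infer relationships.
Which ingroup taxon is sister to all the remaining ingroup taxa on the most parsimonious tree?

Lineage S

Character polarity is set by the outgroup: the derived state is whichever differs from the outgroup's state, so for Char. 4 the derived state is 'no', and for the remaining characters it is 'yes'.
Only Lineage F, Lineage H, and Lineage X show the derived state 'yes' for Char. 1, supporting them as a clade.
Char. 2 (state 'yes') occurs in Lineage S and Lineage X but conflicts with the nesting implied by the other characters — most parsimoniously interpreted as homoplasy.
Char. 3: derived state 'yes' in Lineage F and Lineage X only — synapomorphy for {Lineage F, Lineage X}.
All ingroup taxa share the derived state 'no' for Char. 4; it defines the ingroup but does not resolve relationships within it.
Most parsimonious ingroup topology: (((Lineage X,Lineage F),Lineage H),Lineage S).
Lineage S is sister to the clade containing all other ingroup taxa, so it is the earliest-diverging (most basal) ingroup lineage.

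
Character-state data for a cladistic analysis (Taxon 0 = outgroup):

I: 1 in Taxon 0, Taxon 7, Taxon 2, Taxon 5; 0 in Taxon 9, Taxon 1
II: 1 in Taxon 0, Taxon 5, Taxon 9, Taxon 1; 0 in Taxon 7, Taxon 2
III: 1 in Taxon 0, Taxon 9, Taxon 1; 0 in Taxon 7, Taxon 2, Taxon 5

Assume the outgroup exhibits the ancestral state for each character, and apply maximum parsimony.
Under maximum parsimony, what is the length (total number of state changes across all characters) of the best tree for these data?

3

The outgroup has state '1' for every character, so '0' is the derived state throughout.
Only Taxon 1 and Taxon 9 show the derived state '0' for I, supporting them as a clade.
Only Taxon 2 and Taxon 7 show the derived state '0' for II, supporting them as a clade.
Only Taxon 2, Taxon 5, and Taxon 7 show the derived state '0' for III, supporting them as a clade.
Most parsimonious ingroup topology: (((Taxon 7,Taxon 2),Taxon 5),(Taxon 9,Taxon 1)).
Changes per character on this tree: I: 1; II: 1; III: 1.
Total = 3.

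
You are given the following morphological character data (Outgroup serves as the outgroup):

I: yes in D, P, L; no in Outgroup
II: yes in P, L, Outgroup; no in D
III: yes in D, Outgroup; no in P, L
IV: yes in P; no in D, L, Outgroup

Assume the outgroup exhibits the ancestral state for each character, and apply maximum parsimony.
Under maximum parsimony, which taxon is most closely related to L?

Character polarity is set by the outgroup: the derived state is whichever differs from the outgroup's state, so for II, III the derived state is 'no', and for the remaining characters it is 'yes'.
I (derived state 'yes') is shared by all ingroup taxa — unites the whole ingroup.
II: derived state 'no' in D only — an autapomorphy, so it tells us nothing about relationships among taxa.
III (derived state 'no') is shared by L and P — a synapomorphy uniting that clade.
IV: derived state 'yes' in P only — an autapomorphy, so it tells us nothing about relationships among taxa.
Most parsimonious ingroup topology: ((L,P),D).
L and P form a cherry on this tree, so they are sister taxa.

P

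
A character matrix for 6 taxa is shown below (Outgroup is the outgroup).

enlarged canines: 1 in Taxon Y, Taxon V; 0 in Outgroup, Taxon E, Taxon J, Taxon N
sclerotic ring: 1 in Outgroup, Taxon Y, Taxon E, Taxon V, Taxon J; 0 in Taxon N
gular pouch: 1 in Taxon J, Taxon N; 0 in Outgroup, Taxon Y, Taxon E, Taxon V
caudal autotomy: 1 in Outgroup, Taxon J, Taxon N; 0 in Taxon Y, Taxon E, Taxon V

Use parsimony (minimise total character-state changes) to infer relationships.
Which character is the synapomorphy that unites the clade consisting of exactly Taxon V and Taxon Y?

enlarged canines

Character polarity is set by the outgroup: the derived state is whichever differs from the outgroup's state, so for sclerotic ring, caudal autotomy the derived state is '0', and for the remaining characters it is '1'.
enlarged canines: derived state '1' in Taxon V and Taxon Y only — synapomorphy for {Taxon V, Taxon Y}.
sclerotic ring (derived state '0') is unique to Taxon N (autapomorphy; uninformative for grouping).
gular pouch: derived state '1' in Taxon J and Taxon N only — synapomorphy for {Taxon J, Taxon N}.
caudal autotomy (derived state '0') is shared by Taxon E, Taxon V, and Taxon Y — a synapomorphy uniting that clade.
Most parsimonious ingroup topology: (((Taxon Y,Taxon V),Taxon E),(Taxon J,Taxon N)).
The clade {Taxon V, Taxon Y} is supported by enlarged canines: its derived state '1' occurs in exactly those taxa and in no other taxon (including the outgroup).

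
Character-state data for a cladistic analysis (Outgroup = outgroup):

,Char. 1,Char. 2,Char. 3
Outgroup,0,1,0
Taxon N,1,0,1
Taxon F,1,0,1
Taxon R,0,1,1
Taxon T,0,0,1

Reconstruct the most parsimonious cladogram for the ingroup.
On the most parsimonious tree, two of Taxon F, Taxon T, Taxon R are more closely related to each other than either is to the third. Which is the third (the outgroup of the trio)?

Taxon R

Character polarity is set by the outgroup: the derived state is whichever differs from the outgroup's state, so for Char. 2 the derived state is '0', and for the remaining characters it is '1'.
Only Taxon F and Taxon N show the derived state '1' for Char. 1, supporting them as a clade.
Char. 2: derived state '0' in Taxon F, Taxon N, and Taxon T only — synapomorphy for {Taxon F, Taxon N, Taxon T}.
Char. 3 (derived state '1') is shared by all ingroup taxa — unites the whole ingroup.
Most parsimonious ingroup topology: (((Taxon N,Taxon F),Taxon T),Taxon R).
Taxon F and Taxon T share a more recent common ancestor with each other than either does with Taxon R, so Taxon R is the least closely related of the three.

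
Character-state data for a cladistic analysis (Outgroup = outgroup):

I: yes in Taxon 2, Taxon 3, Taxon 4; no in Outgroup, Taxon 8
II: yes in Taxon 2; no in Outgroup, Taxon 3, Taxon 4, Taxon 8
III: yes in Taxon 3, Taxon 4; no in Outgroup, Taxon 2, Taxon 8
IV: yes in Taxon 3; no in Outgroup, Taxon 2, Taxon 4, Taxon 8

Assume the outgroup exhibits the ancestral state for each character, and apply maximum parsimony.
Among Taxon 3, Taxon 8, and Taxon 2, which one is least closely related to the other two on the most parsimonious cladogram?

Taxon 8

The outgroup has state 'no' for every character, so 'yes' is the derived state throughout.
I: derived state 'yes' in Taxon 2, Taxon 3, and Taxon 4 only — synapomorphy for {Taxon 2, Taxon 3, Taxon 4}.
II: derived state 'yes' in Taxon 2 only — an autapomorphy, so it tells us nothing about relationships among taxa.
III (derived state 'yes') is shared by Taxon 3 and Taxon 4 — a synapomorphy uniting that clade.
IV (derived state 'yes') is unique to Taxon 3 (autapomorphy; uninformative for grouping).
Most parsimonious ingroup topology: ((Taxon 2,(Taxon 3,Taxon 4)),Taxon 8).
Taxon 2 and Taxon 3 share a more recent common ancestor with each other than either does with Taxon 8, so Taxon 8 is the least closely related of the three.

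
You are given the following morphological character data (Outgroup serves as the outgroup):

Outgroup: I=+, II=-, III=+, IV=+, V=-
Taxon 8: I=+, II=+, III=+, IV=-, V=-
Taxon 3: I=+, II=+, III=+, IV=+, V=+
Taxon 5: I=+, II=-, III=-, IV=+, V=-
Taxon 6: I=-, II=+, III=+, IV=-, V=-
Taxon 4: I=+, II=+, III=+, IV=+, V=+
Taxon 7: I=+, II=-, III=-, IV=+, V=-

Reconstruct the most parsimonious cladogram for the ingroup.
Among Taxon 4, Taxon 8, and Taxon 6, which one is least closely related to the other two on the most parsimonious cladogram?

Taxon 4

Character polarity is set by the outgroup: the derived state is whichever differs from the outgroup's state, so for I, III, IV the derived state is '-', and for the remaining characters it is '+'.
I: derived state '-' in Taxon 6 only — an autapomorphy, so it tells us nothing about relationships among taxa.
II (derived state '+') is shared by Taxon 3, Taxon 4, Taxon 6, and Taxon 8 — a synapomorphy uniting that clade.
Only Taxon 5 and Taxon 7 show the derived state '-' for III, supporting them as a clade.
IV (derived state '-') is shared by Taxon 6 and Taxon 8 — a synapomorphy uniting that clade.
V: derived state '+' in Taxon 3 and Taxon 4 only — synapomorphy for {Taxon 3, Taxon 4}.
Most parsimonious ingroup topology: (((Taxon 8,Taxon 6),(Taxon 3,Taxon 4)),(Taxon 5,Taxon 7)).
Taxon 8 and Taxon 6 share a more recent common ancestor with each other than either does with Taxon 4, so Taxon 4 is the least closely related of the three.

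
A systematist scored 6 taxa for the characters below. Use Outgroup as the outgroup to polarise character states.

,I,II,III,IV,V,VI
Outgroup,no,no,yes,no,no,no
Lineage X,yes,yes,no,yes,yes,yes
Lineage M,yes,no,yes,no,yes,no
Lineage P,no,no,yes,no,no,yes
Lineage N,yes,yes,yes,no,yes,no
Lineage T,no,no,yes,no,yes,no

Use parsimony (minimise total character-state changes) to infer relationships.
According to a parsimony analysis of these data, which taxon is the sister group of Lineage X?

Character polarity is set by the outgroup: the derived state is whichever differs from the outgroup's state, so for III the derived state is 'no', and for the remaining characters it is 'yes'.
Only Lineage M, Lineage N, and Lineage X show the derived state 'yes' for I, supporting them as a clade.
II (derived state 'yes') is shared by Lineage N and Lineage X — a synapomorphy uniting that clade.
III (derived state 'no') is unique to Lineage X (autapomorphy; uninformative for grouping).
IV (derived state 'yes') is unique to Lineage X (autapomorphy; uninformative for grouping).
V: derived state 'yes' in Lineage M, Lineage N, Lineage T, and Lineage X only — synapomorphy for {Lineage M, Lineage N, Lineage T, Lineage X}.
VI groups Lineage P and Lineage X, which is incompatible with the clades supported by the remaining characters; treating it as convergent (homoplasy) costs fewer steps than any alternative tree.
Most parsimonious ingroup topology: ((((Lineage X,Lineage N),Lineage M),Lineage T),Lineage P).
Lineage X and Lineage N form a cherry on this tree, so they are sister taxa.

Lineage N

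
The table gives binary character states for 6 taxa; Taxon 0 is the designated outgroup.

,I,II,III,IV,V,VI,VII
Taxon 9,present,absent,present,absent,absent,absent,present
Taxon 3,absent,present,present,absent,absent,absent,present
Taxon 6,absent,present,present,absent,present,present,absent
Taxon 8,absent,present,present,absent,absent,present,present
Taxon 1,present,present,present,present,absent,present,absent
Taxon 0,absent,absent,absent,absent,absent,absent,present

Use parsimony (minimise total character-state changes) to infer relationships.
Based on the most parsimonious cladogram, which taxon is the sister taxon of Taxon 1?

Character polarity is set by the outgroup: the derived state is whichever differs from the outgroup's state, so for VII the derived state is 'absent', and for the remaining characters it is 'present'.
I (state 'present') occurs in Taxon 1 and Taxon 9 but conflicts with the nesting implied by the other characters — most parsimoniously interpreted as homoplasy.
Only Taxon 1, Taxon 3, Taxon 6, and Taxon 8 show the derived state 'present' for II, supporting them as a clade.
III (derived state 'present') is shared by all ingroup taxa — unites the whole ingroup.
IV: derived state 'present' in Taxon 1 only — an autapomorphy, so it tells us nothing about relationships among taxa.
V (derived state 'present') is unique to Taxon 6 (autapomorphy; uninformative for grouping).
Only Taxon 1, Taxon 6, and Taxon 8 show the derived state 'present' for VI, supporting them as a clade.
VII (derived state 'absent') is shared by Taxon 1 and Taxon 6 — a synapomorphy uniting that clade.
Most parsimonious ingroup topology: (Taxon 9,(Taxon 3,((Taxon 1,Taxon 6),Taxon 8))).
Taxon 1 and Taxon 6 form a cherry on this tree, so they are sister taxa.

Taxon 6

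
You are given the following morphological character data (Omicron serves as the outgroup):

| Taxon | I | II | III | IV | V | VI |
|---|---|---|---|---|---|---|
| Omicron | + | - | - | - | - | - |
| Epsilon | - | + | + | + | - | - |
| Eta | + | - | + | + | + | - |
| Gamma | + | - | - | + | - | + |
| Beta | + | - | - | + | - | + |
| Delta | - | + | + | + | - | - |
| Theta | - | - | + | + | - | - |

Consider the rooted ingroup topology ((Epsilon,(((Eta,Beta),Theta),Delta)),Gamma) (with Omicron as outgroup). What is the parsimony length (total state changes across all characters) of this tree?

10

Map each character onto ((Epsilon,(((Eta,Beta),Theta),Delta)),Gamma) (rooted by Omicron) and count the minimum state changes it requires (Fitch parsimony):
I: 2; II: 2; III: 2; IV: 1; V: 1; VI: 2.
Total tree length = 10.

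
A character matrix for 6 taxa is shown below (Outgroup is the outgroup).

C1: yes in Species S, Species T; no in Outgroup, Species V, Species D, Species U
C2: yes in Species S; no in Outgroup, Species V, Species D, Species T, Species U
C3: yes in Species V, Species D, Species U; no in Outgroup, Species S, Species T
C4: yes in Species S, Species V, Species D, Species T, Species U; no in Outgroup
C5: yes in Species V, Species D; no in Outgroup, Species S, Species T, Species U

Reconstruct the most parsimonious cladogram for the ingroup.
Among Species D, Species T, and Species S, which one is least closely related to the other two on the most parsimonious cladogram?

The outgroup has state 'no' for every character, so 'yes' is the derived state throughout.
C1 (derived state 'yes') is shared by Species S and Species T — a synapomorphy uniting that clade.
C2: derived state 'yes' in Species S only — an autapomorphy, so it tells us nothing about relationships among taxa.
Only Species D, Species U, and Species V show the derived state 'yes' for C3, supporting them as a clade.
C4 (derived state 'yes') is shared by all ingroup taxa — unites the whole ingroup.
Only Species D and Species V show the derived state 'yes' for C5, supporting them as a clade.
Most parsimonious ingroup topology: ((Species S,Species T),((Species V,Species D),Species U)).
Species T and Species S share a more recent common ancestor with each other than either does with Species D, so Species D is the least closely related of the three.

Species D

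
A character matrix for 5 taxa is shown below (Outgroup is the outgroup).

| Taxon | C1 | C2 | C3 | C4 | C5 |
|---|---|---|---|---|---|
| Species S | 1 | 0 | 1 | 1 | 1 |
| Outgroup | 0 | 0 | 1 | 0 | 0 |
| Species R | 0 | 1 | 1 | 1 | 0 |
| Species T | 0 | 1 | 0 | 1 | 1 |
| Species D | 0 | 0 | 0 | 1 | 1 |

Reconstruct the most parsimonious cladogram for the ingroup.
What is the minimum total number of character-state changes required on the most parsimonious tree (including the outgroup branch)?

Character polarity is set by the outgroup: the derived state is whichever differs from the outgroup's state, so for C3 the derived state is '0', and for the remaining characters it is '1'.
C1: derived state '1' in Species S only — an autapomorphy, so it tells us nothing about relationships among taxa.
C2 (state '1') occurs in Species R and Species T but conflicts with the nesting implied by the other characters — most parsimoniously interpreted as homoplasy.
Only Species D and Species T show the derived state '0' for C3, supporting them as a clade.
All ingroup taxa share the derived state '1' for C4; it defines the ingroup but does not resolve relationships within it.
C5 (derived state '1') is shared by Species D, Species S, and Species T — a synapomorphy uniting that clade.
Most parsimonious ingroup topology: (Species R,((Species D,Species T),Species S)).
Changes per character on this tree: C1: 1; C2: 2; C3: 1; C4: 1; C5: 1.
Total = 6.

6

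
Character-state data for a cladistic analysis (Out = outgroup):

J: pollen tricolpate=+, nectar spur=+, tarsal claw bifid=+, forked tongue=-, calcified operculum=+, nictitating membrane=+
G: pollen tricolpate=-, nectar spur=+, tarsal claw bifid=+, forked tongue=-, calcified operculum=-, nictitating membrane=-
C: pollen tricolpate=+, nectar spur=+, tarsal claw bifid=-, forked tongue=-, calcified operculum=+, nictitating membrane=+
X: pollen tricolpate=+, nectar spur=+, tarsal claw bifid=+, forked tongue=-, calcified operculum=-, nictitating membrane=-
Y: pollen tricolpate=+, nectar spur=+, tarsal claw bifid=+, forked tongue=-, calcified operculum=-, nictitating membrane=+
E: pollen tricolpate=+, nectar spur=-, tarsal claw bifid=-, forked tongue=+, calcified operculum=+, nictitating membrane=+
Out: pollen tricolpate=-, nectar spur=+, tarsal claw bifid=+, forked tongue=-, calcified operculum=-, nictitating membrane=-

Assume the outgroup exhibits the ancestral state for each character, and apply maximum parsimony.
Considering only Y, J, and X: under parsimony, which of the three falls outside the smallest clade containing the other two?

Character polarity is set by the outgroup: the derived state is whichever differs from the outgroup's state, so for nectar spur, tarsal claw bifid the derived state is '-', and for the remaining characters it is '+'.
Only C, E, J, X, and Y show the derived state '+' for pollen tricolpate, supporting them as a clade.
nectar spur (derived state '-') is unique to E (autapomorphy; uninformative for grouping).
tarsal claw bifid: derived state '-' in C and E only — synapomorphy for {C, E}.
forked tongue (derived state '+') is unique to E (autapomorphy; uninformative for grouping).
Only C, E, and J show the derived state '+' for calcified operculum, supporting them as a clade.
nictitating membrane: derived state '+' in C, E, J, and Y only — synapomorphy for {C, E, J, Y}.
Most parsimonious ingroup topology: (G,((Y,(J,(E,C))),X)).
J and Y share a more recent common ancestor with each other than either does with X, so X is the least closely related of the three.

X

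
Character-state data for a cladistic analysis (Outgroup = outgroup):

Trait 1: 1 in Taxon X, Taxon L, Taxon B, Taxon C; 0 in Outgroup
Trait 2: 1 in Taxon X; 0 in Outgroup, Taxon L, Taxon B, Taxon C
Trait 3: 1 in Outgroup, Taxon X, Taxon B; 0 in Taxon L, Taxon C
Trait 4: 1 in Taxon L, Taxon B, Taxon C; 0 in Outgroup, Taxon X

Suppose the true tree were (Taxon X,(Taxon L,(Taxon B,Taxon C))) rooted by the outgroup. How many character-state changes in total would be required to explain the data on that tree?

Map each character onto (Taxon X,(Taxon L,(Taxon B,Taxon C))) (rooted by Outgroup) and count the minimum state changes it requires (Fitch parsimony):
Trait 1: 1; Trait 2: 1; Trait 3: 2; Trait 4: 1.
Total tree length = 5.

5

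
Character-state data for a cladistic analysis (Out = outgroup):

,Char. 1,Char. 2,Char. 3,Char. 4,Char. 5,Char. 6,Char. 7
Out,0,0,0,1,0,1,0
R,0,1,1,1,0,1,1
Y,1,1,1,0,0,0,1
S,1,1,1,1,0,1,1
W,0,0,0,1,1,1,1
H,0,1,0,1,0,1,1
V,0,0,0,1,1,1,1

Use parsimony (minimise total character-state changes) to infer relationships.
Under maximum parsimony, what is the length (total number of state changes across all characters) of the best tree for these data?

7

Character polarity is set by the outgroup: the derived state is whichever differs from the outgroup's state, so for Char. 4, Char. 6 the derived state is '0', and for the remaining characters it is '1'.
Char. 1: derived state '1' in S and Y only — synapomorphy for {S, Y}.
Char. 2: derived state '1' in H, R, S, and Y only — synapomorphy for {H, R, S, Y}.
Char. 3: derived state '1' in R, S, and Y only — synapomorphy for {R, S, Y}.
Char. 4: derived state '0' in Y only — an autapomorphy, so it tells us nothing about relationships among taxa.
Char. 5: derived state '1' in V and W only — synapomorphy for {V, W}.
Char. 6 (derived state '0') is unique to Y (autapomorphy; uninformative for grouping).
Char. 7 (derived state '1') is shared by all ingroup taxa — unites the whole ingroup.
Most parsimonious ingroup topology: (((R,(Y,S)),H),(W,V)).
Changes per character on this tree: Char. 1: 1; Char. 2: 1; Char. 3: 1; Char. 4: 1; Char. 5: 1; Char. 6: 1; Char. 7: 1.
Total = 7.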